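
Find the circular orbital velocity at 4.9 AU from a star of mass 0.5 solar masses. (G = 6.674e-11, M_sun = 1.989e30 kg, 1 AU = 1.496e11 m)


v = sqrt(GM/r) = sqrt(6.674e-11 * 9.945e+29 / 7.330e+11) = 9515.501

9515.501 m/s


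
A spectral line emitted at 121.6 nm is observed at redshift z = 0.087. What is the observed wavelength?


lam_obs = lam_emit * (1 + z) = 121.6 * (1 + 0.087) = 132.1792

132.1792 nm


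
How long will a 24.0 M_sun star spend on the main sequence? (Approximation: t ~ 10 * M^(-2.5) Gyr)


t = 10 * M^(-2.5) = 10 * 24.0^(-2.5) = 0.0035

0.0035 Gyr


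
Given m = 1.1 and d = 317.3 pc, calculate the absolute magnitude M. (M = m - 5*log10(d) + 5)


M = m - 5*log10(d) + 5 = 1.1 - 5*log10(317.3) + 5 = -6.4074

-6.4074


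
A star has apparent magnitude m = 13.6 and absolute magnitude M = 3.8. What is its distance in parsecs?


d = 10^((m - M + 5)/5) = 10^((13.6 - 3.8 + 5)/5) = 912.0108

912.0108 pc


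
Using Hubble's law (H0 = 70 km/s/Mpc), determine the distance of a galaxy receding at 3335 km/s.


d = v / H0 = 3335 / 70 = 47.6429

47.6429 Mpc


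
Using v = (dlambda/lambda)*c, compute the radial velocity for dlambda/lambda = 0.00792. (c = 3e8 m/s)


v = (dlambda/lambda) * c = 0.00792 * 3e8 = 2.376e+06

2.376e+06 m/s


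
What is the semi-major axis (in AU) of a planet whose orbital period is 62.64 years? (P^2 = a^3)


a = P^(2/3) = 62.64^(2/3) = 15.7725

15.7725 AU


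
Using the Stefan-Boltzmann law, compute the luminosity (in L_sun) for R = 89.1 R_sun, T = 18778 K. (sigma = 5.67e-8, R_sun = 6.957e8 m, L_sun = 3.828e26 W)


R = 89.1 * 6.957e8 m = 6.198687e+10 m. L = 4*pi*R^2*sigma*T^4 = 4*pi*(6.198687e+10)^2 * 5.67e-8 * 18778^4 = 3.404000981e+32 W. L/L_sun = 3.404000981e+32 / 3.828e26 = 889237.4559

889237.4559 L_sun


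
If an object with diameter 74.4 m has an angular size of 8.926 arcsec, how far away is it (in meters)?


D = size / theta_rad, theta_rad = 8.926 * pi/(180*3600) = 4.327e-05, D = 1.719e+06

1.719e+06 m


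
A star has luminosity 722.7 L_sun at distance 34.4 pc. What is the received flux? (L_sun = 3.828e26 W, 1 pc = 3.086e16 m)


F = L / (4*pi*d^2) = 2.766e+29 / (4*pi*(1.062e+18)^2) = 1.953e-08

1.953e-08 W/m^2


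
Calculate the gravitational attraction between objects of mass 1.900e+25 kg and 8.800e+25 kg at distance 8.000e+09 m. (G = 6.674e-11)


F = G*m1*m2/r^2 = 6.674e-11 * 1.900e+25 * 8.800e+25 / (8.000e+09)^2 = 6.674e-11 * 1.672e+51 / 6.400e+19 = 1.744e+21

1.744e+21 N


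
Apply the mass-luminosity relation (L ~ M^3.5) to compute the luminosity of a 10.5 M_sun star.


L/L_sun = (M/M_sun)^3.5 = 10.5^3.5 = 3751.1337

3751.1337 L_sun


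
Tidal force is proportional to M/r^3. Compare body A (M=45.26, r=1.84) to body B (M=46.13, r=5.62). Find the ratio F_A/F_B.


Ratio = (M1/r1^3) / (M2/r2^3) = (45.26/1.84^3) / (46.13/5.62^3) = 27.9567

27.9567


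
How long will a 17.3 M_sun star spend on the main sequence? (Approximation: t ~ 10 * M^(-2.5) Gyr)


t = 10 * M^(-2.5) = 10 * 17.3^(-2.5) = 0.008

0.008 Gyr


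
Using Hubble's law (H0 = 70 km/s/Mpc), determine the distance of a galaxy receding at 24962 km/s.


d = v / H0 = 24962 / 70 = 356.6

356.6 Mpc


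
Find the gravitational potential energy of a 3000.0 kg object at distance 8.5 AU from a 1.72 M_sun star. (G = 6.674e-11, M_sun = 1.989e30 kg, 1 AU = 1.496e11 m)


M = 1.72 * 1.989e30 kg = 3.42108e+30 kg; r = 8.5 AU * 1.496e11 m/AU = 1.2716e+12 m. U = -GM*m/r = -(6.674e-11 * 3.42108e+30 * 3000.0) / 1.2716e+12 = -5.387e+11

-5.387e+11 J


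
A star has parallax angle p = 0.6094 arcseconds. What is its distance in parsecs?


d = 1/p = 1/0.6094 = 1.641

1.641 pc


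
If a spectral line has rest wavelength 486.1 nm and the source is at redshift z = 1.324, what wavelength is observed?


lam_obs = lam_emit * (1 + z) = 486.1 * (1 + 1.324) = 1129.6964

1129.6964 nm


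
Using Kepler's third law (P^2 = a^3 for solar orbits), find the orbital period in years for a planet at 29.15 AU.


P = a^(3/2) = 29.15^1.5 = 157.383

157.383 years


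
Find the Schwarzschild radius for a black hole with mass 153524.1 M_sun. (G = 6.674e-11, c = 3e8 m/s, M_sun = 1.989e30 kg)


M = 153524.1 * 1.989e30 kg = 3.053594349e+35 kg. rs = 2GM/c^2 = 2 * 6.674e-11 * 3.053594349e+35 / (3e8)^2 = 4.529e+08

4.529e+08 m


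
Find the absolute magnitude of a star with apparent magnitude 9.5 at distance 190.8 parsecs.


M = m - 5*log10(d) + 5 = 9.5 - 5*log10(190.8) + 5 = 3.0971

3.0971


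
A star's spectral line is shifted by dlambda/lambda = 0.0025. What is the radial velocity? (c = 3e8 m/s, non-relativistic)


v = (dlambda/lambda) * c = 0.0025 * 3e8 = 750000.0

750000.0 m/s


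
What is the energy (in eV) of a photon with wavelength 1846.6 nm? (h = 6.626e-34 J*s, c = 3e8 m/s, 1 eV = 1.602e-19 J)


E = hc/lambda = 6.626e-34 * 3e8 / 1.847e-06 = 1.076e-19 J = 0.672 eV

0.672 eV


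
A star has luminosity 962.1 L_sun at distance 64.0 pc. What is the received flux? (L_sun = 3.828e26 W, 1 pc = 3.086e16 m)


F = L / (4*pi*d^2) = 3.683e+29 / (4*pi*(1.975e+18)^2) = 7.513e-09

7.513e-09 W/m^2


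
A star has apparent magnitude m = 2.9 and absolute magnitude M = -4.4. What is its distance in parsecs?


d = 10^((m - M + 5)/5) = 10^((2.9 - -4.4 + 5)/5) = 288.4032

288.4032 pc


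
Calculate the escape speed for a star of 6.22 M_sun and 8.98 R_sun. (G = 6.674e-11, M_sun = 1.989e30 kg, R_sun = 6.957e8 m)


M = 6.22 * 1.989e30 kg = 1.237158e+31 kg; R = 8.98 * 6.957e8 m = 6.247386e+09 m. v_esc = sqrt(2GM/R) = sqrt(2 * 6.674e-11 * 1.237158e+31 / 6.247386e+09) = 514128.3033

514128.3033 m/s


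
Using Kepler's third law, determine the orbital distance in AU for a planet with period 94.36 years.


a = P^(2/3) = 94.36^(2/3) = 20.7265

20.7265 AU


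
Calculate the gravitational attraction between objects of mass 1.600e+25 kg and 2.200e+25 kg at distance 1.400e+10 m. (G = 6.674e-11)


F = G*m1*m2/r^2 = 6.674e-11 * 1.600e+25 * 2.200e+25 / (1.400e+10)^2 = 6.674e-11 * 3.520e+50 / 1.960e+20 = 1.199e+20

1.199e+20 N


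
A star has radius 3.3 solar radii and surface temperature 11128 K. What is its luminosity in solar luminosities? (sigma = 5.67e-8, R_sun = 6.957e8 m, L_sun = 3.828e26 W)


R = 3.3 * 6.957e8 m = 2.29581e+09 m. L = 4*pi*R^2*sigma*T^4 = 4*pi*(2.29581e+09)^2 * 5.67e-8 * 11128^4 = 5.758816991e+28 W. L/L_sun = 5.758816991e+28 / 3.828e26 = 150.4393

150.4393 L_sun


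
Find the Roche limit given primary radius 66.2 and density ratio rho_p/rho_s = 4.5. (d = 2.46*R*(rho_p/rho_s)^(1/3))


d_Roche = 2.46 * 66.2 * 4.5^(1/3) = 268.8627

268.8627


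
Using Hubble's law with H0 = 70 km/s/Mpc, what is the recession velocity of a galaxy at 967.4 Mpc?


v = H0 * d = 70 * 967.4 = 67718.0

67718.0 km/s


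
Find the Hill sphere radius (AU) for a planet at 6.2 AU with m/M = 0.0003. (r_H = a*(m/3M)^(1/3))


r_H = a * (m/3M)^(1/3) = 6.2 * (0.0003/3)^(1/3) = 0.2878

0.2878 AU


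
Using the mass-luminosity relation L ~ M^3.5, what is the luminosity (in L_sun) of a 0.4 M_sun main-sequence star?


L/L_sun = (M/M_sun)^3.5 = 0.4^3.5 = 0.0405

0.0405 L_sun


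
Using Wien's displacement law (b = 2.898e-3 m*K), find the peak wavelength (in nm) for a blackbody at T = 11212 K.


lam_max = b / T = 2.898e-3 / 11212 = 2.585e-07 m = 258.4731 nm

258.4731 nm


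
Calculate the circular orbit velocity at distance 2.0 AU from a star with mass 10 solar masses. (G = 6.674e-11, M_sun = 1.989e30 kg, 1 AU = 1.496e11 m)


v = sqrt(GM/r) = sqrt(6.674e-11 * 1.989e+31 / 2.992e+11) = 66608.5068

66608.5068 m/s


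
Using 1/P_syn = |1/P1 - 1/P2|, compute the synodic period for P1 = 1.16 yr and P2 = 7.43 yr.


1/P_syn = |1/P1 - 1/P2| = |1/1.16 - 1/7.43| => P_syn = 1.3746

1.3746 years


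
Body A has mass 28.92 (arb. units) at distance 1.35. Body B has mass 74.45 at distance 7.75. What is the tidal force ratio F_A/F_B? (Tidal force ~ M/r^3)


Ratio = (M1/r1^3) / (M2/r2^3) = (28.92/1.35^3) / (74.45/7.75^3) = 73.4915

73.4915


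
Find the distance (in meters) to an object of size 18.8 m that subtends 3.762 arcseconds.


D = size / theta_rad, theta_rad = 3.762 * pi/(180*3600) = 1.824e-05, D = 1.031e+06

1.031e+06 m


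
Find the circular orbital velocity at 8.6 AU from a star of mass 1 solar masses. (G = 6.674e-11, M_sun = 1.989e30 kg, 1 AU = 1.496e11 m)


v = sqrt(GM/r) = sqrt(6.674e-11 * 1.989e+30 / 1.287e+12) = 10157.7021

10157.7021 m/s


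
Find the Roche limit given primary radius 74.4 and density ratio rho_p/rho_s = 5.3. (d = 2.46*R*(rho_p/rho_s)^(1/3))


d_Roche = 2.46 * 74.4 * 5.3^(1/3) = 319.1048

319.1048


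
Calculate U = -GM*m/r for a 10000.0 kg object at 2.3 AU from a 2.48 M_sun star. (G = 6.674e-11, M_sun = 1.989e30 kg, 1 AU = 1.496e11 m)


M = 2.48 * 1.989e30 kg = 4.93272e+30 kg; r = 2.3 AU * 1.496e11 m/AU = 3.4408e+11 m. U = -GM*m/r = -(6.674e-11 * 4.93272e+30 * 10000.0) / 3.4408e+11 = -9.568e+12

-9.568e+12 J


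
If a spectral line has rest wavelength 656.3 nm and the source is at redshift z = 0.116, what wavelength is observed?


lam_obs = lam_emit * (1 + z) = 656.3 * (1 + 0.116) = 732.4308

732.4308 nm


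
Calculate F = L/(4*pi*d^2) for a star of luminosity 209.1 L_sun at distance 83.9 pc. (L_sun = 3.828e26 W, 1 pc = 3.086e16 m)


F = L / (4*pi*d^2) = 8.004e+28 / (4*pi*(2.589e+18)^2) = 9.502e-10

9.502e-10 W/m^2


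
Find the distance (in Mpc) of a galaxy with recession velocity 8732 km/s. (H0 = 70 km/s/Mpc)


d = v / H0 = 8732 / 70 = 124.7429

124.7429 Mpc


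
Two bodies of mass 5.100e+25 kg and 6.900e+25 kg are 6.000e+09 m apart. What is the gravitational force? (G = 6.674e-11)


F = G*m1*m2/r^2 = 6.674e-11 * 5.100e+25 * 6.900e+25 / (6.000e+09)^2 = 6.674e-11 * 3.519e+51 / 3.600e+19 = 6.524e+21

6.524e+21 N


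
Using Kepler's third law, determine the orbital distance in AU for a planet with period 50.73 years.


a = P^(2/3) = 50.73^(2/3) = 13.7039

13.7039 AU


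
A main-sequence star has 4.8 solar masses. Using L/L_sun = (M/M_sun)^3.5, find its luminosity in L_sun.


L/L_sun = (M/M_sun)^3.5 = 4.8^3.5 = 242.2949

242.2949 L_sun


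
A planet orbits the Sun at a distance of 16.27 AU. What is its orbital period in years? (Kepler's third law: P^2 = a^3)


P = a^(3/2) = 16.27^1.5 = 65.6268

65.6268 years


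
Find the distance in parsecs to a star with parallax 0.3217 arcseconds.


d = 1/p = 1/0.3217 = 3.1085

3.1085 pc


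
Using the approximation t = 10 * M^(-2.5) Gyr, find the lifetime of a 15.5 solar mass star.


t = 10 * M^(-2.5) = 10 * 15.5^(-2.5) = 0.0106

0.0106 Gyr


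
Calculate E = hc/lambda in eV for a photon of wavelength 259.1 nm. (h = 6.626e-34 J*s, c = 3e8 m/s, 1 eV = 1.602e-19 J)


E = hc/lambda = 6.626e-34 * 3e8 / 2.591e-07 = 7.672e-19 J = 4.789 eV

4.789 eV


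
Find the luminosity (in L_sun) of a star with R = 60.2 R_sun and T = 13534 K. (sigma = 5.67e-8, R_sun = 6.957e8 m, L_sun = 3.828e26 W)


R = 60.2 * 6.957e8 m = 4.188114e+10 m. L = 4*pi*R^2*sigma*T^4 = 4*pi*(4.188114e+10)^2 * 5.67e-8 * 13534^4 = 4.193094022e+31 W. L/L_sun = 4.193094022e+31 / 3.828e26 = 109537.4614

109537.4614 L_sun


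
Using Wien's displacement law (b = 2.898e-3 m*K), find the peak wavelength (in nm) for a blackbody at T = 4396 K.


lam_max = b / T = 2.898e-3 / 4396 = 6.592e-07 m = 659.2357 nm

659.2357 nm


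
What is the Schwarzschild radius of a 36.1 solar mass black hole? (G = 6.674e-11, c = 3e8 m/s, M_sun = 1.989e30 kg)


M = 36.1 * 1.989e30 kg = 7.18029e+31 kg. rs = 2GM/c^2 = 2 * 6.674e-11 * 7.18029e+31 / (3e8)^2 = 106491.6788

106491.6788 m


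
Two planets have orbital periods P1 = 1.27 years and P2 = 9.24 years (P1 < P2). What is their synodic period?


1/P_syn = |1/P1 - 1/P2| = |1/1.27 - 1/9.24| => P_syn = 1.4724

1.4724 years


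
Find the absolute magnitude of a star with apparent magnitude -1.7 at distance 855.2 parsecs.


M = m - 5*log10(d) + 5 = -1.7 - 5*log10(855.2) + 5 = -11.3603

-11.3603


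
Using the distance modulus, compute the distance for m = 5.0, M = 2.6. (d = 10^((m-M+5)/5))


d = 10^((m - M + 5)/5) = 10^((5.0 - 2.6 + 5)/5) = 30.1995

30.1995 pc


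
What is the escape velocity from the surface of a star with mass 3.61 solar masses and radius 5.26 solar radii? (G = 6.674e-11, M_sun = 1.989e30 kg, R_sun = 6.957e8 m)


M = 3.61 * 1.989e30 kg = 7.18029e+30 kg; R = 5.26 * 6.957e8 m = 3.659382e+09 m. v_esc = sqrt(2GM/R) = sqrt(2 * 6.674e-11 * 7.18029e+30 / 3.659382e+09) = 511770.4641

511770.4641 m/s


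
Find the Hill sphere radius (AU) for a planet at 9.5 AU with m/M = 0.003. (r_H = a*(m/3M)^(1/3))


r_H = a * (m/3M)^(1/3) = 9.5 * (0.003/3)^(1/3) = 0.95

0.95 AU


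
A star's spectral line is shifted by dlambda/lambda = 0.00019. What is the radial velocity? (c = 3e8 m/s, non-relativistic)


v = (dlambda/lambda) * c = 0.00019 * 3e8 = 57000.0

57000.0 m/s


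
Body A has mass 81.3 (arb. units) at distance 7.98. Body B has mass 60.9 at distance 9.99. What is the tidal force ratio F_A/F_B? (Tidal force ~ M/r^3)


Ratio = (M1/r1^3) / (M2/r2^3) = (81.3/7.98^3) / (60.9/9.99^3) = 2.6192

2.6192


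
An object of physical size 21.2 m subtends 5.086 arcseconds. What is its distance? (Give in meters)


D = size / theta_rad, theta_rad = 5.086 * pi/(180*3600) = 2.466e-05, D = 859774.6544

859774.6544 m


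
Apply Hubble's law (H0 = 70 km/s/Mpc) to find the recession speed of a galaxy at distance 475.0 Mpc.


v = H0 * d = 70 * 475.0 = 33250.0

33250.0 km/s


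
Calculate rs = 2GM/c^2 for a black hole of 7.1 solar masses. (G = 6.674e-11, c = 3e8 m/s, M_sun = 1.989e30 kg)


M = 7.1 * 1.989e30 kg = 1.41219e+31 kg. rs = 2GM/c^2 = 2 * 6.674e-11 * 1.41219e+31 / (3e8)^2 = 20944.3468

20944.3468 m


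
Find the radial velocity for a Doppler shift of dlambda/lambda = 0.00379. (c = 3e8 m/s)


v = (dlambda/lambda) * c = 0.00379 * 3e8 = 1.137e+06

1.137e+06 m/s


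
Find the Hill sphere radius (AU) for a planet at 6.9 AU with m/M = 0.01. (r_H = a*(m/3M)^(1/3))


r_H = a * (m/3M)^(1/3) = 6.9 * (0.01/3)^(1/3) = 1.0307

1.0307 AU


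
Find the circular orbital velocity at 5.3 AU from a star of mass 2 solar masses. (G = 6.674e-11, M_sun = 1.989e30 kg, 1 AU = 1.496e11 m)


v = sqrt(GM/r) = sqrt(6.674e-11 * 3.978e+30 / 7.929e+11) = 18298.7641

18298.7641 m/s


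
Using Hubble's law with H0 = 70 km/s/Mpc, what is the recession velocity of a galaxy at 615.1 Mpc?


v = H0 * d = 70 * 615.1 = 43057.0

43057.0 km/s


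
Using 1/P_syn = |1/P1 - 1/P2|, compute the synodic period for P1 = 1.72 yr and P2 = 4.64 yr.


1/P_syn = |1/P1 - 1/P2| = |1/1.72 - 1/4.64| => P_syn = 2.7332

2.7332 years


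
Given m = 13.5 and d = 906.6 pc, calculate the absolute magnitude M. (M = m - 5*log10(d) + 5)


M = m - 5*log10(d) + 5 = 13.5 - 5*log10(906.6) + 5 = 3.7129

3.7129


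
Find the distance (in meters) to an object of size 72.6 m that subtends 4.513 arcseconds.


D = size / theta_rad, theta_rad = 4.513 * pi/(180*3600) = 2.188e-05, D = 3.318e+06

3.318e+06 m


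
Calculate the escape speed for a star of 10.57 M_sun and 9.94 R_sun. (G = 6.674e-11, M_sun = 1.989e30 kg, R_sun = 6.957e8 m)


M = 10.57 * 1.989e30 kg = 2.102373e+31 kg; R = 9.94 * 6.957e8 m = 6.915258e+09 m. v_esc = sqrt(2GM/R) = sqrt(2 * 6.674e-11 * 2.102373e+31 / 6.915258e+09) = 637028.3939

637028.3939 m/s


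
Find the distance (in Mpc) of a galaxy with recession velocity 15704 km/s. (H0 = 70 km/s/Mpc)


d = v / H0 = 15704 / 70 = 224.3429

224.3429 Mpc


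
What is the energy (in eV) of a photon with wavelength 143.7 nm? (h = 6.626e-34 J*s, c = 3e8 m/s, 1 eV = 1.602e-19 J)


E = hc/lambda = 6.626e-34 * 3e8 / 1.437e-07 = 1.383e-18 J = 8.6348 eV

8.6348 eV


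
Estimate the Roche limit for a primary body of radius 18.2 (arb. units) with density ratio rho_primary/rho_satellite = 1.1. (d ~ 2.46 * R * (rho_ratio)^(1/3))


d_Roche = 2.46 * 18.2 * 1.1^(1/3) = 46.2172

46.2172


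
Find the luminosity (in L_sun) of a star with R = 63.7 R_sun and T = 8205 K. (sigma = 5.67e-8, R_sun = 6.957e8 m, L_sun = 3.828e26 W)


R = 63.7 * 6.957e8 m = 4.431609e+10 m. L = 4*pi*R^2*sigma*T^4 = 4*pi*(4.431609e+10)^2 * 5.67e-8 * 8205^4 = 6.342056925e+30 W. L/L_sun = 6.342056925e+30 / 3.828e26 = 16567.5468

16567.5468 L_sun


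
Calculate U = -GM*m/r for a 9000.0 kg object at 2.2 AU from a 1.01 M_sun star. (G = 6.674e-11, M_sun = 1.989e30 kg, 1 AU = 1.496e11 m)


M = 1.01 * 1.989e30 kg = 2.00889e+30 kg; r = 2.2 AU * 1.496e11 m/AU = 3.2912e+11 m. U = -GM*m/r = -(6.674e-11 * 2.00889e+30 * 9000.0) / 3.2912e+11 = -3.666e+12

-3.666e+12 J


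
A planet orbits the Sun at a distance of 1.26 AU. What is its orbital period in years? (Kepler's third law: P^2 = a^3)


P = a^(3/2) = 1.26^1.5 = 1.4143

1.4143 years


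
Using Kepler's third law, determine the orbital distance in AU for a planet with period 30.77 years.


a = P^(2/3) = 30.77^(2/3) = 9.8194

9.8194 AU


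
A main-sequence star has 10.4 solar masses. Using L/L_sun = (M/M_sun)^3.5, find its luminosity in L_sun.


L/L_sun = (M/M_sun)^3.5 = 10.4^3.5 = 3627.5774

3627.5774 L_sun


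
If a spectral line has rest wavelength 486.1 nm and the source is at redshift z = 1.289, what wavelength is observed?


lam_obs = lam_emit * (1 + z) = 486.1 * (1 + 1.289) = 1112.6829

1112.6829 nm


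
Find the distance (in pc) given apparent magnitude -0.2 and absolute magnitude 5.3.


d = 10^((m - M + 5)/5) = 10^((-0.2 - 5.3 + 5)/5) = 0.7943

0.7943 pc


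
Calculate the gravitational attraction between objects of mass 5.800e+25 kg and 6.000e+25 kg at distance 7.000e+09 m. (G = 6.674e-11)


F = G*m1*m2/r^2 = 6.674e-11 * 5.800e+25 * 6.000e+25 / (7.000e+09)^2 = 6.674e-11 * 3.480e+51 / 4.900e+19 = 4.740e+21

4.740e+21 N


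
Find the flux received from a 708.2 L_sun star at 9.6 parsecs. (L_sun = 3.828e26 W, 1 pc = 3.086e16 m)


F = L / (4*pi*d^2) = 2.711e+29 / (4*pi*(2.963e+17)^2) = 2.458e-07

2.458e-07 W/m^2


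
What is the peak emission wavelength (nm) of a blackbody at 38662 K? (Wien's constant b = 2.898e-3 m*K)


lam_max = b / T = 2.898e-3 / 38662 = 7.496e-08 m = 74.9573 nm

74.9573 nm


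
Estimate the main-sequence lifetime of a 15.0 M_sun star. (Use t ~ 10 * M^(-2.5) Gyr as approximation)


t = 10 * M^(-2.5) = 10 * 15.0^(-2.5) = 0.0115

0.0115 Gyr


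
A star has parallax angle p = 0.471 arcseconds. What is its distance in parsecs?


d = 1/p = 1/0.471 = 2.1231

2.1231 pc


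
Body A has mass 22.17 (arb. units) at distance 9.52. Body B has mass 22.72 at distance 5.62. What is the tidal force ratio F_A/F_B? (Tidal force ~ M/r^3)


Ratio = (M1/r1^3) / (M2/r2^3) = (22.17/9.52^3) / (22.72/5.62^3) = 0.2007

0.2007


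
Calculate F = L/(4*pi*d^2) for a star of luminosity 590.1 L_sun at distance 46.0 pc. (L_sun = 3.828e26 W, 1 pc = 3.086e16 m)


F = L / (4*pi*d^2) = 2.259e+29 / (4*pi*(1.420e+18)^2) = 8.920e-09

8.920e-09 W/m^2


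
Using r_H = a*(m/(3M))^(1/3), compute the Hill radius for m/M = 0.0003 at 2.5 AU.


r_H = a * (m/3M)^(1/3) = 2.5 * (0.0003/3)^(1/3) = 0.116

0.116 AU


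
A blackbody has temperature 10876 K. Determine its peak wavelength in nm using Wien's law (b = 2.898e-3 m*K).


lam_max = b / T = 2.898e-3 / 10876 = 2.665e-07 m = 266.4583 nm

266.4583 nm


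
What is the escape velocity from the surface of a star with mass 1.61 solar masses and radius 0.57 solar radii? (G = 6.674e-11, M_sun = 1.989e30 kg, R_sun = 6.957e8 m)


M = 1.61 * 1.989e30 kg = 3.20229e+30 kg; R = 0.57 * 6.957e8 m = 3.96549e+08 m. v_esc = sqrt(2GM/R) = sqrt(2 * 6.674e-11 * 3.20229e+30 / 3.96549e+08) = 1.038e+06

1.038e+06 m/s


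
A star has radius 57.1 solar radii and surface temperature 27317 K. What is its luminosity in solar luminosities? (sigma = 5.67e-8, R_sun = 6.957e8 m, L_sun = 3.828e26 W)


R = 57.1 * 6.957e8 m = 3.972447e+10 m. L = 4*pi*R^2*sigma*T^4 = 4*pi*(3.972447e+10)^2 * 5.67e-8 * 27317^4 = 6.260963281e+32 W. L/L_sun = 6.260963281e+32 / 3.828e26 = 1.636e+06

1.636e+06 L_sun


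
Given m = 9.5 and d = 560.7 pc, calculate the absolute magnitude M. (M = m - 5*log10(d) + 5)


M = m - 5*log10(d) + 5 = 9.5 - 5*log10(560.7) + 5 = 0.7563

0.7563


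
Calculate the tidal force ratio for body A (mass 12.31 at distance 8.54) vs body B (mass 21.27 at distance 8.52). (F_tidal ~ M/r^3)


Ratio = (M1/r1^3) / (M2/r2^3) = (12.31/8.54^3) / (21.27/8.52^3) = 0.5747

0.5747


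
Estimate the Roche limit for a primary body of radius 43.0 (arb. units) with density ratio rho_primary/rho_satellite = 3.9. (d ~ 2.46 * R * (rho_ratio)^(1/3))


d_Roche = 2.46 * 43.0 * 3.9^(1/3) = 166.5042

166.5042


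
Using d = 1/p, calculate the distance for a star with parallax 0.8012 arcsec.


d = 1/p = 1/0.8012 = 1.2481

1.2481 pc


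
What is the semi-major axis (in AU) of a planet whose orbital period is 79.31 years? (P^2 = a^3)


a = P^(2/3) = 79.31^(2/3) = 18.4594

18.4594 AU


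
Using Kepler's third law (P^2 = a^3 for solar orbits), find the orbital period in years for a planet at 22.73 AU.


P = a^(3/2) = 22.73^1.5 = 108.3675

108.3675 years


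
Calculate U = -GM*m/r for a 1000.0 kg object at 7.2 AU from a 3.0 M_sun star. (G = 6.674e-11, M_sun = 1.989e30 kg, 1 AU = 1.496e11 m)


M = 3.0 * 1.989e30 kg = 5.967e+30 kg; r = 7.2 AU * 1.496e11 m/AU = 1.07712e+12 m. U = -GM*m/r = -(6.674e-11 * 5.967e+30 * 1000.0) / 1.07712e+12 = -3.697e+11

-3.697e+11 J


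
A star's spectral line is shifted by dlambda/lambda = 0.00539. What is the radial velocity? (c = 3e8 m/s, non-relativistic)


v = (dlambda/lambda) * c = 0.00539 * 3e8 = 1.617e+06

1.617e+06 m/s


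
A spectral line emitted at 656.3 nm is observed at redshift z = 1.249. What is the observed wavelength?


lam_obs = lam_emit * (1 + z) = 656.3 * (1 + 1.249) = 1476.0187

1476.0187 nm


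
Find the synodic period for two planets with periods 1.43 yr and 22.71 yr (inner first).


1/P_syn = |1/P1 - 1/P2| = |1/1.43 - 1/22.71| => P_syn = 1.5261

1.5261 years


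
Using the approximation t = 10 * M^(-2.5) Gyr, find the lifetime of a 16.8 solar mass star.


t = 10 * M^(-2.5) = 10 * 16.8^(-2.5) = 0.0086

0.0086 Gyr


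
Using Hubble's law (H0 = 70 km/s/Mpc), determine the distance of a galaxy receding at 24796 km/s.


d = v / H0 = 24796 / 70 = 354.2286

354.2286 Mpc


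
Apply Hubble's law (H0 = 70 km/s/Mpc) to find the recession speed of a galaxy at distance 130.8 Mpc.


v = H0 * d = 70 * 130.8 = 9156.0

9156.0 km/s


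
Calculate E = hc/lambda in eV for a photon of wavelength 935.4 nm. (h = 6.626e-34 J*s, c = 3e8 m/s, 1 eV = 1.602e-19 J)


E = hc/lambda = 6.626e-34 * 3e8 / 9.354e-07 = 2.125e-19 J = 1.3265 eV

1.3265 eV


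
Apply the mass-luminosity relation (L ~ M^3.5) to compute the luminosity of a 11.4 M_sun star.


L/L_sun = (M/M_sun)^3.5 = 11.4^3.5 = 5002.2683

5002.2683 L_sun


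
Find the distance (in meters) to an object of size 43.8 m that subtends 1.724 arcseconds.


D = size / theta_rad, theta_rad = 1.724 * pi/(180*3600) = 8.358e-06, D = 5.240e+06

5.240e+06 m


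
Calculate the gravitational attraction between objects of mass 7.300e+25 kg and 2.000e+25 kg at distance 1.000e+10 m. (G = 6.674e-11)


F = G*m1*m2/r^2 = 6.674e-11 * 7.300e+25 * 2.000e+25 / (1.000e+10)^2 = 6.674e-11 * 1.460e+51 / 1.000e+20 = 9.744e+20

9.744e+20 N


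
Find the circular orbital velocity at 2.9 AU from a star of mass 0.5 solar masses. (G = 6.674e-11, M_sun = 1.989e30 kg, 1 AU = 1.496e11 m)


v = sqrt(GM/r) = sqrt(6.674e-11 * 9.945e+29 / 4.338e+11) = 12368.8892

12368.8892 m/s


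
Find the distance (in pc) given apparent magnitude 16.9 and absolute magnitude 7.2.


d = 10^((m - M + 5)/5) = 10^((16.9 - 7.2 + 5)/5) = 870.9636

870.9636 pc


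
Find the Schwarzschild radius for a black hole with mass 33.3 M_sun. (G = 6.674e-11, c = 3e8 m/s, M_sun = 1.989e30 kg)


M = 33.3 * 1.989e30 kg = 6.62337e+31 kg. rs = 2GM/c^2 = 2 * 6.674e-11 * 6.62337e+31 / (3e8)^2 = 98231.9364

98231.9364 m


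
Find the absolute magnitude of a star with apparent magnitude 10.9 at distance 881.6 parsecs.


M = m - 5*log10(d) + 5 = 10.9 - 5*log10(881.6) + 5 = 1.1736

1.1736


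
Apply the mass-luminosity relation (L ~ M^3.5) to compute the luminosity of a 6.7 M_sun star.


L/L_sun = (M/M_sun)^3.5 = 6.7^3.5 = 778.5057

778.5057 L_sun


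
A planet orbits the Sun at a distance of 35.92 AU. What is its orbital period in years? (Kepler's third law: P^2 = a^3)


P = a^(3/2) = 35.92^1.5 = 215.2804

215.2804 years


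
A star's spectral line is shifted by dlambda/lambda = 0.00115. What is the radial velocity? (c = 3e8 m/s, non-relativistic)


v = (dlambda/lambda) * c = 0.00115 * 3e8 = 345000.0

345000.0 m/s


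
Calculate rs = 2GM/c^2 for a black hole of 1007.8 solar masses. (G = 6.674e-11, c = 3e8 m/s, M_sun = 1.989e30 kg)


M = 1007.8 * 1.989e30 kg = 2.0045142e+33 kg. rs = 2GM/c^2 = 2 * 6.674e-11 * 2.0045142e+33 / (3e8)^2 = 2.973e+06

2.973e+06 m


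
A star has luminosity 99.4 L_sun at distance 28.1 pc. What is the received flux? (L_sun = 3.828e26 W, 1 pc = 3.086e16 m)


F = L / (4*pi*d^2) = 3.805e+28 / (4*pi*(8.672e+17)^2) = 4.027e-09

4.027e-09 W/m^2


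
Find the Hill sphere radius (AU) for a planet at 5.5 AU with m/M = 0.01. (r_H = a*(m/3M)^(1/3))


r_H = a * (m/3M)^(1/3) = 5.5 * (0.01/3)^(1/3) = 0.8216

0.8216 AU


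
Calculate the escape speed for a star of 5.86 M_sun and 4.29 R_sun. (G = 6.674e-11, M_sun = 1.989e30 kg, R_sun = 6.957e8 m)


M = 5.86 * 1.989e30 kg = 1.165554e+31 kg; R = 4.29 * 6.957e8 m = 2.984553e+09 m. v_esc = sqrt(2GM/R) = sqrt(2 * 6.674e-11 * 1.165554e+31 / 2.984553e+09) = 721995.7661

721995.7661 m/s


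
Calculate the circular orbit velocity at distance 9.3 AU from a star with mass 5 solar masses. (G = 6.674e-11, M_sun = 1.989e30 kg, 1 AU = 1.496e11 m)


v = sqrt(GM/r) = sqrt(6.674e-11 * 9.945e+30 / 1.391e+12) = 21841.7898

21841.7898 m/s


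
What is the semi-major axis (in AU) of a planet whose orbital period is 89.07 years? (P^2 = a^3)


a = P^(2/3) = 89.07^(2/3) = 19.9444

19.9444 AU


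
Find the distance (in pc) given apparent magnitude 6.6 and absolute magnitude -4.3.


d = 10^((m - M + 5)/5) = 10^((6.6 - -4.3 + 5)/5) = 1513.5612

1513.5612 pc


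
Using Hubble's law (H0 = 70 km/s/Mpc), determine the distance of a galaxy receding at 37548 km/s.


d = v / H0 = 37548 / 70 = 536.4

536.4 Mpc


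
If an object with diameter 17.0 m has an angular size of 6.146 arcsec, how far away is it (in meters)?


D = size / theta_rad, theta_rad = 6.146 * pi/(180*3600) = 2.980e-05, D = 570533.9581

570533.9581 m


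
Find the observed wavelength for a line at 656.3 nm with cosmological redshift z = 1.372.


lam_obs = lam_emit * (1 + z) = 656.3 * (1 + 1.372) = 1556.7436

1556.7436 nm


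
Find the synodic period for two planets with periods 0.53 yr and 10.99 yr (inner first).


1/P_syn = |1/P1 - 1/P2| = |1/0.53 - 1/10.99| => P_syn = 0.5569

0.5569 years


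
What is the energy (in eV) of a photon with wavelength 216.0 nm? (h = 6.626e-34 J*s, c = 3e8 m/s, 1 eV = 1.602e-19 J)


E = hc/lambda = 6.626e-34 * 3e8 / 2.160e-07 = 9.203e-19 J = 5.7446 eV

5.7446 eV


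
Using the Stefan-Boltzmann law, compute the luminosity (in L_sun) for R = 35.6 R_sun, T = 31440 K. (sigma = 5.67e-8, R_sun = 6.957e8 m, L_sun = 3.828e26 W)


R = 35.6 * 6.957e8 m = 2.476692e+10 m. L = 4*pi*R^2*sigma*T^4 = 4*pi*(2.476692e+10)^2 * 5.67e-8 * 31440^4 = 4.270385433e+32 W. L/L_sun = 4.270385433e+32 / 3.828e26 = 1.116e+06

1.116e+06 L_sun


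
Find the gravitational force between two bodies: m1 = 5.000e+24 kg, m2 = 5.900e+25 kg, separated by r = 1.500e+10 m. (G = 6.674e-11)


F = G*m1*m2/r^2 = 6.674e-11 * 5.000e+24 * 5.900e+25 / (1.500e+10)^2 = 6.674e-11 * 2.950e+50 / 2.250e+20 = 8.750e+19

8.750e+19 N


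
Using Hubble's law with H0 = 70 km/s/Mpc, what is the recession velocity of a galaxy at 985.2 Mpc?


v = H0 * d = 70 * 985.2 = 68964.0

68964.0 km/s


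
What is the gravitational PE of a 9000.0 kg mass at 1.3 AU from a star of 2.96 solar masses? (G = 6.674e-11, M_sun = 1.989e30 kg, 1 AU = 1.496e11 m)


M = 2.96 * 1.989e30 kg = 5.88744e+30 kg; r = 1.3 AU * 1.496e11 m/AU = 1.9448e+11 m. U = -GM*m/r = -(6.674e-11 * 5.88744e+30 * 9000.0) / 1.9448e+11 = -1.818e+13

-1.818e+13 J


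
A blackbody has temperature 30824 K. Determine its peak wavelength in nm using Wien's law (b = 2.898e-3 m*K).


lam_max = b / T = 2.898e-3 / 30824 = 9.402e-08 m = 94.0176 nm

94.0176 nm


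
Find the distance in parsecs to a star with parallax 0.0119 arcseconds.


d = 1/p = 1/0.0119 = 84.0336

84.0336 pc


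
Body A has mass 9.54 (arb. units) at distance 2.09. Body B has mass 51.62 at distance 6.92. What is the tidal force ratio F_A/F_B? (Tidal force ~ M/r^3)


Ratio = (M1/r1^3) / (M2/r2^3) = (9.54/2.09^3) / (51.62/6.92^3) = 6.7083

6.7083


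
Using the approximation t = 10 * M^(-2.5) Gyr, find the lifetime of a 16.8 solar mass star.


t = 10 * M^(-2.5) = 10 * 16.8^(-2.5) = 0.0086

0.0086 Gyr


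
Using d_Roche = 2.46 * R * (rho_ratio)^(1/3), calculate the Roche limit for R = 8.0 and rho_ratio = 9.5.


d_Roche = 2.46 * 8.0 * 9.5^(1/3) = 41.6805

41.6805


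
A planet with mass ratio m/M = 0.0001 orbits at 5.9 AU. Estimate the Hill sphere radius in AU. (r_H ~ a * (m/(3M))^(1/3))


r_H = a * (m/3M)^(1/3) = 5.9 * (0.0001/3)^(1/3) = 0.1899

0.1899 AU


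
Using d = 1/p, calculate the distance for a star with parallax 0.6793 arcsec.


d = 1/p = 1/0.6793 = 1.4721

1.4721 pc


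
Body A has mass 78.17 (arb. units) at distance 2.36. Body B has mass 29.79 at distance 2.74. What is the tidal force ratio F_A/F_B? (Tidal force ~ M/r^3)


Ratio = (M1/r1^3) / (M2/r2^3) = (78.17/2.36^3) / (29.79/2.74^3) = 4.1066

4.1066


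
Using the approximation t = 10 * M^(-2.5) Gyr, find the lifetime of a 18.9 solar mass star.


t = 10 * M^(-2.5) = 10 * 18.9^(-2.5) = 0.0064

0.0064 Gyr


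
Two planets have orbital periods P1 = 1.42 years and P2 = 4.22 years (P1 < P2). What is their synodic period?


1/P_syn = |1/P1 - 1/P2| = |1/1.42 - 1/4.22| => P_syn = 2.1401

2.1401 years


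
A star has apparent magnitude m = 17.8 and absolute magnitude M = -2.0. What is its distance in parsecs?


d = 10^((m - M + 5)/5) = 10^((17.8 - -2.0 + 5)/5) = 91201.0839

91201.0839 pc


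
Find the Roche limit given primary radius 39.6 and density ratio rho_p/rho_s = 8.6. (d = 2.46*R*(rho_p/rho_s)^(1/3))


d_Roche = 2.46 * 39.6 * 8.6^(1/3) = 199.5859

199.5859


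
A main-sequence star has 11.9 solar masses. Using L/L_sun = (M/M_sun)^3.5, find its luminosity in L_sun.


L/L_sun = (M/M_sun)^3.5 = 11.9^3.5 = 5813.188

5813.188 L_sun


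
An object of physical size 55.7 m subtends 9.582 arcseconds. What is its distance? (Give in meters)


D = size / theta_rad, theta_rad = 9.582 * pi/(180*3600) = 4.645e-05, D = 1.199e+06

1.199e+06 m


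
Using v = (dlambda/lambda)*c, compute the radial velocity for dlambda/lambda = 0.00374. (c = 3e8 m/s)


v = (dlambda/lambda) * c = 0.00374 * 3e8 = 1.122e+06

1.122e+06 m/s


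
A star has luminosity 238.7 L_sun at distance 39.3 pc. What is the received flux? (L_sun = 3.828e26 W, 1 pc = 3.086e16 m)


F = L / (4*pi*d^2) = 9.137e+28 / (4*pi*(1.213e+18)^2) = 4.944e-09

4.944e-09 W/m^2


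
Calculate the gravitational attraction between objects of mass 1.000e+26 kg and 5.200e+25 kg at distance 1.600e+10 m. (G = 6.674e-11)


F = G*m1*m2/r^2 = 6.674e-11 * 1.000e+26 * 5.200e+25 / (1.600e+10)^2 = 6.674e-11 * 5.200e+51 / 2.560e+20 = 1.356e+21

1.356e+21 N


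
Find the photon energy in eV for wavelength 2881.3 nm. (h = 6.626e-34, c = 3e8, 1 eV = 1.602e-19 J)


E = hc/lambda = 6.626e-34 * 3e8 / 2.881e-06 = 6.899e-20 J = 0.4306 eV

0.4306 eV


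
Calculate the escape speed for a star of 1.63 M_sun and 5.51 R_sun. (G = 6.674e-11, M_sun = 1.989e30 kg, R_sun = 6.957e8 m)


M = 1.63 * 1.989e30 kg = 3.24207e+30 kg; R = 5.51 * 6.957e8 m = 3.833307e+09 m. v_esc = sqrt(2GM/R) = sqrt(2 * 6.674e-11 * 3.24207e+30 / 3.833307e+09) = 335994.7501

335994.7501 m/s


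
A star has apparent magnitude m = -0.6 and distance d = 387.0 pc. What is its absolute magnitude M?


M = m - 5*log10(d) + 5 = -0.6 - 5*log10(387.0) + 5 = -8.5386

-8.5386


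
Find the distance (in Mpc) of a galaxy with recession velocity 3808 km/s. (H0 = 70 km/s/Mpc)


d = v / H0 = 3808 / 70 = 54.4

54.4 Mpc


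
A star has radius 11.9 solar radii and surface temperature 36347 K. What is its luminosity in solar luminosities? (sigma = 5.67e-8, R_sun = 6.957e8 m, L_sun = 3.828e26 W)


R = 11.9 * 6.957e8 m = 8.27883e+09 m. L = 4*pi*R^2*sigma*T^4 = 4*pi*(8.27883e+09)^2 * 5.67e-8 * 36347^4 = 8.523248218e+31 W. L/L_sun = 8.523248218e+31 / 3.828e26 = 222655.3871

222655.3871 L_sun


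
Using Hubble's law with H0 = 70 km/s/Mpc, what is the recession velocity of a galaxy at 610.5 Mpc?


v = H0 * d = 70 * 610.5 = 42735.0

42735.0 km/s


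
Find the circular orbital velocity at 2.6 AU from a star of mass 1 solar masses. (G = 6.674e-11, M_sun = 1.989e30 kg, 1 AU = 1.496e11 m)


v = sqrt(GM/r) = sqrt(6.674e-11 * 1.989e+30 / 3.890e+11) = 18473.8759

18473.8759 m/s


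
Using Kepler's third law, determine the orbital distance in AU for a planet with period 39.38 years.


a = P^(2/3) = 39.38^(2/3) = 11.5749

11.5749 AU


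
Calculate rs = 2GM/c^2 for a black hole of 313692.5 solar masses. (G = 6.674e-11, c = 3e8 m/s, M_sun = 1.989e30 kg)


M = 313692.5 * 1.989e30 kg = 6.239343825e+35 kg. rs = 2GM/c^2 = 2 * 6.674e-11 * 6.239343825e+35 / (3e8)^2 = 9.254e+08

9.254e+08 m


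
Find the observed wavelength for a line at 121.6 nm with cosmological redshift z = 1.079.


lam_obs = lam_emit * (1 + z) = 121.6 * (1 + 1.079) = 252.8064

252.8064 nm


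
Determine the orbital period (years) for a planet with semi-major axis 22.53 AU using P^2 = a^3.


P = a^(3/2) = 22.53^1.5 = 106.9404

106.9404 years


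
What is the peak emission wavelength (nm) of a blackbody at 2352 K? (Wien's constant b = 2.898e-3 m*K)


lam_max = b / T = 2.898e-3 / 2352 = 1.232e-06 m = 1232.1429 nm

1232.1429 nm


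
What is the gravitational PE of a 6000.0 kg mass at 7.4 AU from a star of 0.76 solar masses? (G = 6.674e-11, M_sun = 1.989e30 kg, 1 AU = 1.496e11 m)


M = 0.76 * 1.989e30 kg = 1.51164e+30 kg; r = 7.4 AU * 1.496e11 m/AU = 1.10704e+12 m. U = -GM*m/r = -(6.674e-11 * 1.51164e+30 * 6000.0) / 1.10704e+12 = -5.468e+11

-5.468e+11 J


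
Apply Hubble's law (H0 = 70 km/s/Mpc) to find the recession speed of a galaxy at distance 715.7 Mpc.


v = H0 * d = 70 * 715.7 = 50099.0

50099.0 km/s


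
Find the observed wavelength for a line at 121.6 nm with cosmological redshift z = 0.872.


lam_obs = lam_emit * (1 + z) = 121.6 * (1 + 0.872) = 227.6352

227.6352 nm


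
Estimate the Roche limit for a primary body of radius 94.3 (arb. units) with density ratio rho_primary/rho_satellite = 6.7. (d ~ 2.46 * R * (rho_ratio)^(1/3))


d_Roche = 2.46 * 94.3 * 6.7^(1/3) = 437.3258

437.3258


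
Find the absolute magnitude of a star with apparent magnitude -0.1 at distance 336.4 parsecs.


M = m - 5*log10(d) + 5 = -0.1 - 5*log10(336.4) + 5 = -7.7343

-7.7343


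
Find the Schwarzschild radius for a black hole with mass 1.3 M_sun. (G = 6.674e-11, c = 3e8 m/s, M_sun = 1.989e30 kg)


M = 1.3 * 1.989e30 kg = 2.5857e+30 kg. rs = 2GM/c^2 = 2 * 6.674e-11 * 2.5857e+30 / (3e8)^2 = 3834.8804

3834.8804 m


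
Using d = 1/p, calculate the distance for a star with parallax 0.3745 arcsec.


d = 1/p = 1/0.3745 = 2.6702

2.6702 pc


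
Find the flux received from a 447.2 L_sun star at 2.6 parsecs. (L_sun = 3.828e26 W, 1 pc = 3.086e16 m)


F = L / (4*pi*d^2) = 1.712e+29 / (4*pi*(8.024e+16)^2) = 2.116e-06

2.116e-06 W/m^2


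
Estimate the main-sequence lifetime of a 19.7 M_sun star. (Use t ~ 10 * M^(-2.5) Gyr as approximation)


t = 10 * M^(-2.5) = 10 * 19.7^(-2.5) = 0.0058

0.0058 Gyr


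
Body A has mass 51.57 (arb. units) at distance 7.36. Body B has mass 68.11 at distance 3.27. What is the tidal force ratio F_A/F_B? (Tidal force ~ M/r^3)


Ratio = (M1/r1^3) / (M2/r2^3) = (51.57/7.36^3) / (68.11/3.27^3) = 0.0664

0.0664


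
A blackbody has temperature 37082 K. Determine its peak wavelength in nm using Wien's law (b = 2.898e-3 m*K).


lam_max = b / T = 2.898e-3 / 37082 = 7.815e-08 m = 78.1511 nm

78.1511 nm


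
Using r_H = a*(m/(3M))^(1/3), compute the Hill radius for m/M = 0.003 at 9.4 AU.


r_H = a * (m/3M)^(1/3) = 9.4 * (0.003/3)^(1/3) = 0.94

0.94 AU


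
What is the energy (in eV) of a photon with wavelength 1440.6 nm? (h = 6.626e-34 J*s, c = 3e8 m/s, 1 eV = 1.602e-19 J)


E = hc/lambda = 6.626e-34 * 3e8 / 1.441e-06 = 1.380e-19 J = 0.8613 eV

0.8613 eV


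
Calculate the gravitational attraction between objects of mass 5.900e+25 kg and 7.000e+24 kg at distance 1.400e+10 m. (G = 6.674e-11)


F = G*m1*m2/r^2 = 6.674e-11 * 5.900e+25 * 7.000e+24 / (1.400e+10)^2 = 6.674e-11 * 4.130e+50 / 1.960e+20 = 1.406e+20

1.406e+20 N


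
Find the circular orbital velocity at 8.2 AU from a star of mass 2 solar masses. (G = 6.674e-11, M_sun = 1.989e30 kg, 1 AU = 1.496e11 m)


v = sqrt(GM/r) = sqrt(6.674e-11 * 3.978e+30 / 1.227e+12) = 14711.3581

14711.3581 m/s


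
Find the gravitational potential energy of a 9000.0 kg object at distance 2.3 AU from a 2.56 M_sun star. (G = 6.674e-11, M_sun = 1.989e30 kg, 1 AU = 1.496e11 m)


M = 2.56 * 1.989e30 kg = 5.09184e+30 kg; r = 2.3 AU * 1.496e11 m/AU = 3.4408e+11 m. U = -GM*m/r = -(6.674e-11 * 5.09184e+30 * 9000.0) / 3.4408e+11 = -8.889e+12

-8.889e+12 J


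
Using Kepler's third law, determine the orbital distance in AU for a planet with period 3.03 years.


a = P^(2/3) = 3.03^(2/3) = 2.0939

2.0939 AU


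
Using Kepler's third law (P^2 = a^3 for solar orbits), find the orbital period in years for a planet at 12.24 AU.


P = a^(3/2) = 12.24^1.5 = 42.8225

42.8225 years


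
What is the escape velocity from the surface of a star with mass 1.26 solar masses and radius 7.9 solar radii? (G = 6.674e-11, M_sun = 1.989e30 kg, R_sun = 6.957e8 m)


M = 1.26 * 1.989e30 kg = 2.50614e+30 kg; R = 7.9 * 6.957e8 m = 5.49603e+09 m. v_esc = sqrt(2GM/R) = sqrt(2 * 6.674e-11 * 2.50614e+30 / 5.49603e+09) = 246709.6947

246709.6947 m/s


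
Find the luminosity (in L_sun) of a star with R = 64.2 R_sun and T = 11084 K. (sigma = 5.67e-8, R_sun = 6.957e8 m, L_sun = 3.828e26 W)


R = 64.2 * 6.957e8 m = 4.466394e+10 m. L = 4*pi*R^2*sigma*T^4 = 4*pi*(4.466394e+10)^2 * 5.67e-8 * 11084^4 = 2.145324805e+31 W. L/L_sun = 2.145324805e+31 / 3.828e26 = 56042.9677

56042.9677 L_sun


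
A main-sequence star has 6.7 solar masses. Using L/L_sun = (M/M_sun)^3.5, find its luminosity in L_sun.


L/L_sun = (M/M_sun)^3.5 = 6.7^3.5 = 778.5057

778.5057 L_sun


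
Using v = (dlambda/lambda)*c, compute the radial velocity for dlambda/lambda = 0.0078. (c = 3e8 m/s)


v = (dlambda/lambda) * c = 0.0078 * 3e8 = 2.340e+06

2.340e+06 m/s


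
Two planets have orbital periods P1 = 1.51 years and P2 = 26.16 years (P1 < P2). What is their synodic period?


1/P_syn = |1/P1 - 1/P2| = |1/1.51 - 1/26.16| => P_syn = 1.6025

1.6025 years


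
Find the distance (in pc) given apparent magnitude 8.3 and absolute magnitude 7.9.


d = 10^((m - M + 5)/5) = 10^((8.3 - 7.9 + 5)/5) = 12.0226

12.0226 pc


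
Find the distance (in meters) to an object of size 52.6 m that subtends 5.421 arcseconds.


D = size / theta_rad, theta_rad = 5.421 * pi/(180*3600) = 2.628e-05, D = 2.001e+06

2.001e+06 m
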